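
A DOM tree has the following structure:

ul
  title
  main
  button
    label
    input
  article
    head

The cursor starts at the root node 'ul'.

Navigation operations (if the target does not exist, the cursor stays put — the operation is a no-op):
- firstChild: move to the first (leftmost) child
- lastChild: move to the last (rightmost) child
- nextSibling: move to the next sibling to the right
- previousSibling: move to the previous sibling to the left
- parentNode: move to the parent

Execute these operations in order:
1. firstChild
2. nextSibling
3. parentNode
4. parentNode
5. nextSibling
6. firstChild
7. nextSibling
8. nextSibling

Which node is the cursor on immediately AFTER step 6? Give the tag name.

Answer: title

Derivation:
After 1 (firstChild): title
After 2 (nextSibling): main
After 3 (parentNode): ul
After 4 (parentNode): ul (no-op, stayed)
After 5 (nextSibling): ul (no-op, stayed)
After 6 (firstChild): title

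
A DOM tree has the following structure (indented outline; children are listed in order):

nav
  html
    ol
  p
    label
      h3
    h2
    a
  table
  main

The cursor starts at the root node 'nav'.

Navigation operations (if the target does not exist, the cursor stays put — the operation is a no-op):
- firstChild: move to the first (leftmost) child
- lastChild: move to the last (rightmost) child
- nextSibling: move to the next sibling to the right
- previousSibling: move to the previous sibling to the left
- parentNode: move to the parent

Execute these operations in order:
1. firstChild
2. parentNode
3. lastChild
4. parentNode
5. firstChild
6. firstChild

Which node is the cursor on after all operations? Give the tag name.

After 1 (firstChild): html
After 2 (parentNode): nav
After 3 (lastChild): main
After 4 (parentNode): nav
After 5 (firstChild): html
After 6 (firstChild): ol

Answer: ol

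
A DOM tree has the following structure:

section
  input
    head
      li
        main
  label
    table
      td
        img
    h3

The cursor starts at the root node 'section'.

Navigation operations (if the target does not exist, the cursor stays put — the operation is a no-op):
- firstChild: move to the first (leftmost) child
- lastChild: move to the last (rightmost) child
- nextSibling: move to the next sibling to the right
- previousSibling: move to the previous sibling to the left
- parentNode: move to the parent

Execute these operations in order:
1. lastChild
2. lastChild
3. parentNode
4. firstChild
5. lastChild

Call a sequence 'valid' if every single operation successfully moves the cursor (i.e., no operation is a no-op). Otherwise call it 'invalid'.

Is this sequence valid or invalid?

Answer: valid

Derivation:
After 1 (lastChild): label
After 2 (lastChild): h3
After 3 (parentNode): label
After 4 (firstChild): table
After 5 (lastChild): td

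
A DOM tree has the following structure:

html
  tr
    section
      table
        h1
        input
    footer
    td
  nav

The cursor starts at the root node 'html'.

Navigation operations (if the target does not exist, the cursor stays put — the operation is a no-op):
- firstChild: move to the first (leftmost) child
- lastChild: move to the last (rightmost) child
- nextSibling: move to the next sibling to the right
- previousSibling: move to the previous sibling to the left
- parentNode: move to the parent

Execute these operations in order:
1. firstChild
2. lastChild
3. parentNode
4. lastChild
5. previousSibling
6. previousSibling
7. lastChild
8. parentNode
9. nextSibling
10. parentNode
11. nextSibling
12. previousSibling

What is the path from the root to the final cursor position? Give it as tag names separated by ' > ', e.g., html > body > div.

Answer: html > tr

Derivation:
After 1 (firstChild): tr
After 2 (lastChild): td
After 3 (parentNode): tr
After 4 (lastChild): td
After 5 (previousSibling): footer
After 6 (previousSibling): section
After 7 (lastChild): table
After 8 (parentNode): section
After 9 (nextSibling): footer
After 10 (parentNode): tr
After 11 (nextSibling): nav
After 12 (previousSibling): tr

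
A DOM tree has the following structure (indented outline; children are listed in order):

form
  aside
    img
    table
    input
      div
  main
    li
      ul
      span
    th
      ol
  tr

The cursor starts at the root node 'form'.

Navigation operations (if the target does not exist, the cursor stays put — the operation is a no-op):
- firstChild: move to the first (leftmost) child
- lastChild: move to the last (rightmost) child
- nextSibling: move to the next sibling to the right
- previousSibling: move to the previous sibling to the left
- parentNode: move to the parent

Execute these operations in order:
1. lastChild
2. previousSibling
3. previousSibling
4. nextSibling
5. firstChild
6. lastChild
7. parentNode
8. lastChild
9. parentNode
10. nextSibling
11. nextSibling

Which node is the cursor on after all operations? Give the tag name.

After 1 (lastChild): tr
After 2 (previousSibling): main
After 3 (previousSibling): aside
After 4 (nextSibling): main
After 5 (firstChild): li
After 6 (lastChild): span
After 7 (parentNode): li
After 8 (lastChild): span
After 9 (parentNode): li
After 10 (nextSibling): th
After 11 (nextSibling): th (no-op, stayed)

Answer: th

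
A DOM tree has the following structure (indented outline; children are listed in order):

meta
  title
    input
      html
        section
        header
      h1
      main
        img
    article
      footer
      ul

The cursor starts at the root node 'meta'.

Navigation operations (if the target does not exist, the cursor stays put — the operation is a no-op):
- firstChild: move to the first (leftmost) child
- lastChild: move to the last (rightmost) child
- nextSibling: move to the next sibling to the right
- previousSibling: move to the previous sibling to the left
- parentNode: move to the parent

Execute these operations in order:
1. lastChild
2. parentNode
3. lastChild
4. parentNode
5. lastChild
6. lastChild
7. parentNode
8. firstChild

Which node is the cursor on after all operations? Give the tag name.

Answer: input

Derivation:
After 1 (lastChild): title
After 2 (parentNode): meta
After 3 (lastChild): title
After 4 (parentNode): meta
After 5 (lastChild): title
After 6 (lastChild): article
After 7 (parentNode): title
After 8 (firstChild): input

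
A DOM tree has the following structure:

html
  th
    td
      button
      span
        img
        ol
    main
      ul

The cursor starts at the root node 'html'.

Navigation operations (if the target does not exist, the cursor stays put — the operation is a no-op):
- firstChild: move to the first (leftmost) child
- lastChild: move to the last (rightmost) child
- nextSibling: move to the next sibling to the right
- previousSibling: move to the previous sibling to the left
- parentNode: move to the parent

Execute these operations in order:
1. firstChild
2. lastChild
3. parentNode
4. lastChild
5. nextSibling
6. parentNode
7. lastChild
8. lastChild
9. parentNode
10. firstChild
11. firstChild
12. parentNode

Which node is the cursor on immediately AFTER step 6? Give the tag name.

After 1 (firstChild): th
After 2 (lastChild): main
After 3 (parentNode): th
After 4 (lastChild): main
After 5 (nextSibling): main (no-op, stayed)
After 6 (parentNode): th

Answer: th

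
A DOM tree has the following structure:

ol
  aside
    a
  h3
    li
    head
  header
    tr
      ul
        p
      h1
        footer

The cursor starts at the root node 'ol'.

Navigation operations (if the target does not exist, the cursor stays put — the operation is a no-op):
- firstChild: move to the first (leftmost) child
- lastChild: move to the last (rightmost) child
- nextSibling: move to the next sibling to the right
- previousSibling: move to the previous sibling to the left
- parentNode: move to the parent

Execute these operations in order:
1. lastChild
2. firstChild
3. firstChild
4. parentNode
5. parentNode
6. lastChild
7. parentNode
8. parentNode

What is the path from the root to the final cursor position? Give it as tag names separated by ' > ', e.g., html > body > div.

After 1 (lastChild): header
After 2 (firstChild): tr
After 3 (firstChild): ul
After 4 (parentNode): tr
After 5 (parentNode): header
After 6 (lastChild): tr
After 7 (parentNode): header
After 8 (parentNode): ol

Answer: ol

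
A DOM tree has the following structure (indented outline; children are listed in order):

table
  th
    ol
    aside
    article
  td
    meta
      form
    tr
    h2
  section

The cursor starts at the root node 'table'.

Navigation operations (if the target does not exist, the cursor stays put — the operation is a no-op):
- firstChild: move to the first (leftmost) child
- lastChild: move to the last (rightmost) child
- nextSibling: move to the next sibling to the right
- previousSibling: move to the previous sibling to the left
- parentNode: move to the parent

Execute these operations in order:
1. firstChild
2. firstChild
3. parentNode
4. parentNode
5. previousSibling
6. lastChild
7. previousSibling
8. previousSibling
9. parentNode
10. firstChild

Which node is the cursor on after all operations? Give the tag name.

Answer: th

Derivation:
After 1 (firstChild): th
After 2 (firstChild): ol
After 3 (parentNode): th
After 4 (parentNode): table
After 5 (previousSibling): table (no-op, stayed)
After 6 (lastChild): section
After 7 (previousSibling): td
After 8 (previousSibling): th
After 9 (parentNode): table
After 10 (firstChild): th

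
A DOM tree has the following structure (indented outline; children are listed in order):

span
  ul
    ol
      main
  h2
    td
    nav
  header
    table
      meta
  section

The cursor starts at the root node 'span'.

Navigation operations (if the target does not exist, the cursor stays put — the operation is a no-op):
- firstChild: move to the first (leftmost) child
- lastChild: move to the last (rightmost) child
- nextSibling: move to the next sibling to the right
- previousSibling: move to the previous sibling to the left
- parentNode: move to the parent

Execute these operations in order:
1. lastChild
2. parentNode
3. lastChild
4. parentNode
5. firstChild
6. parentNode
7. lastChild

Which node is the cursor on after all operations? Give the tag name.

After 1 (lastChild): section
After 2 (parentNode): span
After 3 (lastChild): section
After 4 (parentNode): span
After 5 (firstChild): ul
After 6 (parentNode): span
After 7 (lastChild): section

Answer: section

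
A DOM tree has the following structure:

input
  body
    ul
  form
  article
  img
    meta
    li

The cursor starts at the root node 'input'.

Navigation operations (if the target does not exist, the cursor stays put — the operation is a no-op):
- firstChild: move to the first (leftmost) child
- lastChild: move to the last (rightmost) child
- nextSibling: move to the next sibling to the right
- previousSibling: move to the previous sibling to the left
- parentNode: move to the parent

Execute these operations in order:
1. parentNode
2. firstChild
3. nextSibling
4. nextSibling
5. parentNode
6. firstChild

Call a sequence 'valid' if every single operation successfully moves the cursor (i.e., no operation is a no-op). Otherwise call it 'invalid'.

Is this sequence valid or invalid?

Answer: invalid

Derivation:
After 1 (parentNode): input (no-op, stayed)
After 2 (firstChild): body
After 3 (nextSibling): form
After 4 (nextSibling): article
After 5 (parentNode): input
After 6 (firstChild): body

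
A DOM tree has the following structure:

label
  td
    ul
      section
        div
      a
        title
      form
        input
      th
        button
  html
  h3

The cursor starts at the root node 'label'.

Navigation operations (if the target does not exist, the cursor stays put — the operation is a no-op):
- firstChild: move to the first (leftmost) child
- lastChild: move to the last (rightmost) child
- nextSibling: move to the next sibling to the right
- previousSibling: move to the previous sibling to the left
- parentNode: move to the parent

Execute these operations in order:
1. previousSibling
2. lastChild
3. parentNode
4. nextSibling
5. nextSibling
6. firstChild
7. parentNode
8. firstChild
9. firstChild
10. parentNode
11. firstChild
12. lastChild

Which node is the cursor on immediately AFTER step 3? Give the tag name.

After 1 (previousSibling): label (no-op, stayed)
After 2 (lastChild): h3
After 3 (parentNode): label

Answer: label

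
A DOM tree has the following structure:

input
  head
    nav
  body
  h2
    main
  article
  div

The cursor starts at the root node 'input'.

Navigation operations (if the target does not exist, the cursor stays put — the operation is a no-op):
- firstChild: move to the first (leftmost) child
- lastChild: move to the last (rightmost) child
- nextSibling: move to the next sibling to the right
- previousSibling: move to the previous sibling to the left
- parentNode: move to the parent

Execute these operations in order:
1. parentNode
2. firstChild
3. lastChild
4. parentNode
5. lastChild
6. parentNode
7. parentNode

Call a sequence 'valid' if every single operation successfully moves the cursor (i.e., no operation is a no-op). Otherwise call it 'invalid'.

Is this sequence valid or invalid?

After 1 (parentNode): input (no-op, stayed)
After 2 (firstChild): head
After 3 (lastChild): nav
After 4 (parentNode): head
After 5 (lastChild): nav
After 6 (parentNode): head
After 7 (parentNode): input

Answer: invalid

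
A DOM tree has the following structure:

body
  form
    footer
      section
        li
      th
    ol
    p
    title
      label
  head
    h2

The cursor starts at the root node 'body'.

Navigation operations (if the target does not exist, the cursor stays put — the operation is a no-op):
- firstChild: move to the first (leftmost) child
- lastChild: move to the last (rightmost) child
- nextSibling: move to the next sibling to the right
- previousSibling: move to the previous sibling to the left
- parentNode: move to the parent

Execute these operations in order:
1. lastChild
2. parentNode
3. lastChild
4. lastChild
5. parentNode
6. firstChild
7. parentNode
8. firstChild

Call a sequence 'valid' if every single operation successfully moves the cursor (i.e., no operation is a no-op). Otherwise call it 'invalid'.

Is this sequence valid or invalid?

Answer: valid

Derivation:
After 1 (lastChild): head
After 2 (parentNode): body
After 3 (lastChild): head
After 4 (lastChild): h2
After 5 (parentNode): head
After 6 (firstChild): h2
After 7 (parentNode): head
After 8 (firstChild): h2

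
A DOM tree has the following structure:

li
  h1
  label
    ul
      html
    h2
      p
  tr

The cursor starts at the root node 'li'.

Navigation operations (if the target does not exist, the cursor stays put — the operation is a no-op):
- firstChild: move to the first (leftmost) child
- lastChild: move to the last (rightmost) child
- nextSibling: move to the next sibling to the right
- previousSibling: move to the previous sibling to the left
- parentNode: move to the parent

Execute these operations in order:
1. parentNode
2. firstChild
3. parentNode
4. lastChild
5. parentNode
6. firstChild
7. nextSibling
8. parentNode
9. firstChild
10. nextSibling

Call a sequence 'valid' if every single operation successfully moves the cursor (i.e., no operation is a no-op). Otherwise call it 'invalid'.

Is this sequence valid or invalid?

After 1 (parentNode): li (no-op, stayed)
After 2 (firstChild): h1
After 3 (parentNode): li
After 4 (lastChild): tr
After 5 (parentNode): li
After 6 (firstChild): h1
After 7 (nextSibling): label
After 8 (parentNode): li
After 9 (firstChild): h1
After 10 (nextSibling): label

Answer: invalid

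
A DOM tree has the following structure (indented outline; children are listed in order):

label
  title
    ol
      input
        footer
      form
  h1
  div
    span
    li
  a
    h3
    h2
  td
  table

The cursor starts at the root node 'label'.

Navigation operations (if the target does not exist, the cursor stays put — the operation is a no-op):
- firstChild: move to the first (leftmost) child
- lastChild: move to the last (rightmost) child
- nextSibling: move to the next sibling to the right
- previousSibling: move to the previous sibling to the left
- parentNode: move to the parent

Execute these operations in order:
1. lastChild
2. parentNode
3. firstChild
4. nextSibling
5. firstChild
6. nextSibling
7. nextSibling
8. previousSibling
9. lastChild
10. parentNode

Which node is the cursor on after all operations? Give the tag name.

After 1 (lastChild): table
After 2 (parentNode): label
After 3 (firstChild): title
After 4 (nextSibling): h1
After 5 (firstChild): h1 (no-op, stayed)
After 6 (nextSibling): div
After 7 (nextSibling): a
After 8 (previousSibling): div
After 9 (lastChild): li
After 10 (parentNode): div

Answer: div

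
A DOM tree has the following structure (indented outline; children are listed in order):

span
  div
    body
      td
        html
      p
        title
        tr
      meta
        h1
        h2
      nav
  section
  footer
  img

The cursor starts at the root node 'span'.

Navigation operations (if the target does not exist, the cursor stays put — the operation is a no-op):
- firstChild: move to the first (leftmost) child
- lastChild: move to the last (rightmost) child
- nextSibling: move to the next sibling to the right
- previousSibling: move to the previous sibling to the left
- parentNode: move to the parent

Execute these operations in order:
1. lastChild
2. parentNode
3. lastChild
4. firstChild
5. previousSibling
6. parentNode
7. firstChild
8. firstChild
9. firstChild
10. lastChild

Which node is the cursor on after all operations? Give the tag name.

After 1 (lastChild): img
After 2 (parentNode): span
After 3 (lastChild): img
After 4 (firstChild): img (no-op, stayed)
After 5 (previousSibling): footer
After 6 (parentNode): span
After 7 (firstChild): div
After 8 (firstChild): body
After 9 (firstChild): td
After 10 (lastChild): html

Answer: html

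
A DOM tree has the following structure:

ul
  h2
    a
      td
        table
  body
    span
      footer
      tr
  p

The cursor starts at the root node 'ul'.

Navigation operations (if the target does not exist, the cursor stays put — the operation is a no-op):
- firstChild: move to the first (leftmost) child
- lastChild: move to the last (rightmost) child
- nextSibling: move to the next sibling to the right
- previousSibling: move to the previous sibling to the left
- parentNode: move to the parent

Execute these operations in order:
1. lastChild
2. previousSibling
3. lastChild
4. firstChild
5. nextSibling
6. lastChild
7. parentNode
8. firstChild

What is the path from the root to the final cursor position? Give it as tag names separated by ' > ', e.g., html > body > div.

Answer: ul > body > span > footer

Derivation:
After 1 (lastChild): p
After 2 (previousSibling): body
After 3 (lastChild): span
After 4 (firstChild): footer
After 5 (nextSibling): tr
After 6 (lastChild): tr (no-op, stayed)
After 7 (parentNode): span
After 8 (firstChild): footer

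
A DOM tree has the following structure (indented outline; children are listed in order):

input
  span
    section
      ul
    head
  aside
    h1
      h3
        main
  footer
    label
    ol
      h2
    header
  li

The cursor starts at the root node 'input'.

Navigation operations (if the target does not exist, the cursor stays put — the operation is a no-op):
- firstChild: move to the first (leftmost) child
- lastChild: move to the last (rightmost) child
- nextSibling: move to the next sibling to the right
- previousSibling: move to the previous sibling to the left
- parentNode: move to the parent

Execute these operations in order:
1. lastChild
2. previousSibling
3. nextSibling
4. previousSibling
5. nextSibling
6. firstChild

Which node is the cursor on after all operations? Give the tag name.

After 1 (lastChild): li
After 2 (previousSibling): footer
After 3 (nextSibling): li
After 4 (previousSibling): footer
After 5 (nextSibling): li
After 6 (firstChild): li (no-op, stayed)

Answer: li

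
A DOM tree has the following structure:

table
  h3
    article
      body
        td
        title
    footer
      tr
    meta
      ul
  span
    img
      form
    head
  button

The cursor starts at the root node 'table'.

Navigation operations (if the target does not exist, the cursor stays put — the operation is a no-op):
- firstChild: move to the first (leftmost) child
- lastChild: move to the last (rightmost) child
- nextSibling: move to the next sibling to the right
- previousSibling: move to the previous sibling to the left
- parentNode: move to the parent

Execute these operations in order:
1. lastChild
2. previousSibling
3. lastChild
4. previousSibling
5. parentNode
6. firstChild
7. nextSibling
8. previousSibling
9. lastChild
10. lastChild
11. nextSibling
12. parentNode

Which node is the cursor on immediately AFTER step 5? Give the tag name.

After 1 (lastChild): button
After 2 (previousSibling): span
After 3 (lastChild): head
After 4 (previousSibling): img
After 5 (parentNode): span

Answer: span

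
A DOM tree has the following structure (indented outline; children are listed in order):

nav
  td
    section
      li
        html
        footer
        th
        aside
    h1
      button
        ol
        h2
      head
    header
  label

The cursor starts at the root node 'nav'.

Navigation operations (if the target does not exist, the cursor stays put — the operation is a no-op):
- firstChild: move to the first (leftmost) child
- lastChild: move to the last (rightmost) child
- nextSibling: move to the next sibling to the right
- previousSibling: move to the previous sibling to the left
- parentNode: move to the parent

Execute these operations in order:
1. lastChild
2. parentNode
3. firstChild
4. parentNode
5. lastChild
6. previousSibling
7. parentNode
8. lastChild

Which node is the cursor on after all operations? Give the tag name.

After 1 (lastChild): label
After 2 (parentNode): nav
After 3 (firstChild): td
After 4 (parentNode): nav
After 5 (lastChild): label
After 6 (previousSibling): td
After 7 (parentNode): nav
After 8 (lastChild): label

Answer: label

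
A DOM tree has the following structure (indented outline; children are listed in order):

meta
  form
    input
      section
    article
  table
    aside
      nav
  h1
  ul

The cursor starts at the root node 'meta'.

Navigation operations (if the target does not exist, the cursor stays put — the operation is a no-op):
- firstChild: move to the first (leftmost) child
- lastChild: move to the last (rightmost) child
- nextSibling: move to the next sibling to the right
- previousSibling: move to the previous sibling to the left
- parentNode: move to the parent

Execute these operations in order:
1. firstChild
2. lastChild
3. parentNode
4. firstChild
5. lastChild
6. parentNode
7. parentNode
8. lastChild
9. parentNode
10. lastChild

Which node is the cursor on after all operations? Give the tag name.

Answer: article

Derivation:
After 1 (firstChild): form
After 2 (lastChild): article
After 3 (parentNode): form
After 4 (firstChild): input
After 5 (lastChild): section
After 6 (parentNode): input
After 7 (parentNode): form
After 8 (lastChild): article
After 9 (parentNode): form
After 10 (lastChild): article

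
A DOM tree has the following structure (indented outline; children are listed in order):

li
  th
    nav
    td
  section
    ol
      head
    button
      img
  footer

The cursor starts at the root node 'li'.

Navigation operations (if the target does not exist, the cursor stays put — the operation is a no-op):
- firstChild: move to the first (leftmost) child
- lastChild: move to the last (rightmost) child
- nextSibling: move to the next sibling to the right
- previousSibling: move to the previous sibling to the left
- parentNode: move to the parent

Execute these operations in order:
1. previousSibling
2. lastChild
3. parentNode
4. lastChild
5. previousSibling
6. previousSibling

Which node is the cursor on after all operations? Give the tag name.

After 1 (previousSibling): li (no-op, stayed)
After 2 (lastChild): footer
After 3 (parentNode): li
After 4 (lastChild): footer
After 5 (previousSibling): section
After 6 (previousSibling): th

Answer: th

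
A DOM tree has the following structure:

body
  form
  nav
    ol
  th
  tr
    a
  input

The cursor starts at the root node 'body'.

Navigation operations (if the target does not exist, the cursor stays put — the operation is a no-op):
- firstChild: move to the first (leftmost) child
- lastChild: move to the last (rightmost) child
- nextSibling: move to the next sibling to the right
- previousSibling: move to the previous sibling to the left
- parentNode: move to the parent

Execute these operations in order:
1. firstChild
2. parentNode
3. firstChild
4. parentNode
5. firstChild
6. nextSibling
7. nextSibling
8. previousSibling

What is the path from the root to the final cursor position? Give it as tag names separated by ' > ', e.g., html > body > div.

Answer: body > nav

Derivation:
After 1 (firstChild): form
After 2 (parentNode): body
After 3 (firstChild): form
After 4 (parentNode): body
After 5 (firstChild): form
After 6 (nextSibling): nav
After 7 (nextSibling): th
After 8 (previousSibling): nav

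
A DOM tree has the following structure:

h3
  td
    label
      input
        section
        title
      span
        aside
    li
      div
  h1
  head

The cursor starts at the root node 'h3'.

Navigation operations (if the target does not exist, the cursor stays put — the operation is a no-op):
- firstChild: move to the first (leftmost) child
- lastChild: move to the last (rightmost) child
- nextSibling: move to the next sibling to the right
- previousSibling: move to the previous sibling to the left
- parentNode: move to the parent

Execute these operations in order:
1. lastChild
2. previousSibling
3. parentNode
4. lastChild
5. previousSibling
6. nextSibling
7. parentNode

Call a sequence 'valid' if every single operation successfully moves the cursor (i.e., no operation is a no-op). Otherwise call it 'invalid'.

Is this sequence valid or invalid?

Answer: valid

Derivation:
After 1 (lastChild): head
After 2 (previousSibling): h1
After 3 (parentNode): h3
After 4 (lastChild): head
After 5 (previousSibling): h1
After 6 (nextSibling): head
After 7 (parentNode): h3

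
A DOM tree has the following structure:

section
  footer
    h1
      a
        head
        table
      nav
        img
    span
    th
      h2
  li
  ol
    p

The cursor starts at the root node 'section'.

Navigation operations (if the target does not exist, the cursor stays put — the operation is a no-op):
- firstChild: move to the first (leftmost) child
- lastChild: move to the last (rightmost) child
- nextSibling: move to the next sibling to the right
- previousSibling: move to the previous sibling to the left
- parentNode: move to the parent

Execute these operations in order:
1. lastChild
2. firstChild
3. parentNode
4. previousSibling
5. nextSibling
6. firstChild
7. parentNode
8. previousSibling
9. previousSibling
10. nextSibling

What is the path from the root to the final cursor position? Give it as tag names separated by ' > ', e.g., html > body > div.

After 1 (lastChild): ol
After 2 (firstChild): p
After 3 (parentNode): ol
After 4 (previousSibling): li
After 5 (nextSibling): ol
After 6 (firstChild): p
After 7 (parentNode): ol
After 8 (previousSibling): li
After 9 (previousSibling): footer
After 10 (nextSibling): li

Answer: section > li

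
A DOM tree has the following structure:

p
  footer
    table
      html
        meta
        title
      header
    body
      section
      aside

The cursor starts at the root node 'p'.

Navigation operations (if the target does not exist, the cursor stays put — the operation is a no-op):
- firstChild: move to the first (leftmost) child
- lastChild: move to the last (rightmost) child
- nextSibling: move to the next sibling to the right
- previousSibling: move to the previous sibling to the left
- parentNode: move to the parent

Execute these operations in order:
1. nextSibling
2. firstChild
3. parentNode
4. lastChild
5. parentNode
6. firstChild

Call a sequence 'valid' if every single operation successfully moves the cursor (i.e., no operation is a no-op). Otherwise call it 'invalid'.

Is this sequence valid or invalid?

Answer: invalid

Derivation:
After 1 (nextSibling): p (no-op, stayed)
After 2 (firstChild): footer
After 3 (parentNode): p
After 4 (lastChild): footer
After 5 (parentNode): p
After 6 (firstChild): footer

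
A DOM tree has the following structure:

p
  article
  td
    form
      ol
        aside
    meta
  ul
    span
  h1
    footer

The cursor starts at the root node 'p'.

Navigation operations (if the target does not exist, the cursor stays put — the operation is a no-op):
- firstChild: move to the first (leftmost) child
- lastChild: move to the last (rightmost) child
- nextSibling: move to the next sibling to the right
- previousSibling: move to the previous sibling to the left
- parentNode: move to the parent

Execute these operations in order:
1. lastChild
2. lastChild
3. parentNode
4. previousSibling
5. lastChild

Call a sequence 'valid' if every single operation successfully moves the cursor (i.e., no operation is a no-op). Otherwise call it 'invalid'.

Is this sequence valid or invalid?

Answer: valid

Derivation:
After 1 (lastChild): h1
After 2 (lastChild): footer
After 3 (parentNode): h1
After 4 (previousSibling): ul
After 5 (lastChild): span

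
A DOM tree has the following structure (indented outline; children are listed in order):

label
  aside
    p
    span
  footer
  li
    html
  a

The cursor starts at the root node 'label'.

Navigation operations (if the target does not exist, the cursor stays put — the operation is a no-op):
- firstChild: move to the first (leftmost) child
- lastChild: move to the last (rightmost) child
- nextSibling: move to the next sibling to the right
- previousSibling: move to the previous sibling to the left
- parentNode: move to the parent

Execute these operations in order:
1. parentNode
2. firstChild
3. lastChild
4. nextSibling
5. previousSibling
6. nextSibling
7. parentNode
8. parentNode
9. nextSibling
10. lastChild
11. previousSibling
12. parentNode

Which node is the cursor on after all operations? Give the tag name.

After 1 (parentNode): label (no-op, stayed)
After 2 (firstChild): aside
After 3 (lastChild): span
After 4 (nextSibling): span (no-op, stayed)
After 5 (previousSibling): p
After 6 (nextSibling): span
After 7 (parentNode): aside
After 8 (parentNode): label
After 9 (nextSibling): label (no-op, stayed)
After 10 (lastChild): a
After 11 (previousSibling): li
After 12 (parentNode): label

Answer: label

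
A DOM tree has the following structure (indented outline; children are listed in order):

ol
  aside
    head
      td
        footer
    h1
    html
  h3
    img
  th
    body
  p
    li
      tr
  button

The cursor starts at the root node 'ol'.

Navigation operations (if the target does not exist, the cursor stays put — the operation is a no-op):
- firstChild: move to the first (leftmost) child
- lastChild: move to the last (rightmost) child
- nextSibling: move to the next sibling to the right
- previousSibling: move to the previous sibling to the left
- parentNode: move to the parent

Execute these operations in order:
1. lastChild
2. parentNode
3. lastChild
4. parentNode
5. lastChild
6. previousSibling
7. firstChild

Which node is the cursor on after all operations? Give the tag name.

After 1 (lastChild): button
After 2 (parentNode): ol
After 3 (lastChild): button
After 4 (parentNode): ol
After 5 (lastChild): button
After 6 (previousSibling): p
After 7 (firstChild): li

Answer: li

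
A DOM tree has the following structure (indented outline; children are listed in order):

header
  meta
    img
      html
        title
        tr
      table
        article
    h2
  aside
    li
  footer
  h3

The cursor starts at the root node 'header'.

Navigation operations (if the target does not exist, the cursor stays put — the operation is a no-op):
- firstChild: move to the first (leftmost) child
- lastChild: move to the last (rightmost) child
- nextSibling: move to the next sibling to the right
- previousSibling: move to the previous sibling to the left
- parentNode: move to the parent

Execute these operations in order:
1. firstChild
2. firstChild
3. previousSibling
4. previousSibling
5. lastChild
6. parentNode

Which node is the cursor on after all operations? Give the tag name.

Answer: img

Derivation:
After 1 (firstChild): meta
After 2 (firstChild): img
After 3 (previousSibling): img (no-op, stayed)
After 4 (previousSibling): img (no-op, stayed)
After 5 (lastChild): table
After 6 (parentNode): img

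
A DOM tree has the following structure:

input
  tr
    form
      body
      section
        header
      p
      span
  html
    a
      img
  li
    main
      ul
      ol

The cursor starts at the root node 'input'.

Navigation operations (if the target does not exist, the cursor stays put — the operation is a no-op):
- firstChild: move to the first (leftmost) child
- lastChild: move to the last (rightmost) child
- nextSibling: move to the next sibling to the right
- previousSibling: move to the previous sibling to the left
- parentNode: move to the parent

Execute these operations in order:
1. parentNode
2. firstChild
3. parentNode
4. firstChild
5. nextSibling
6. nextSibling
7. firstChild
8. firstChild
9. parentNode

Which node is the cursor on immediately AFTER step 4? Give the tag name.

Answer: tr

Derivation:
After 1 (parentNode): input (no-op, stayed)
After 2 (firstChild): tr
After 3 (parentNode): input
After 4 (firstChild): tr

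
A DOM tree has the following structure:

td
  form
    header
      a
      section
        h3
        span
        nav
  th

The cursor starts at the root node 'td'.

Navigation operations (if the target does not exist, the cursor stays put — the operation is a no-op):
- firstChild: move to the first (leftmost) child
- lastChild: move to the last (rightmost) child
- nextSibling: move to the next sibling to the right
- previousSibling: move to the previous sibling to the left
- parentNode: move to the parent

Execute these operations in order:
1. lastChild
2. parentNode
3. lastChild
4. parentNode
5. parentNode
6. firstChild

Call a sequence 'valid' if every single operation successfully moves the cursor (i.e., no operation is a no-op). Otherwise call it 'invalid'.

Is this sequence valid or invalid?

Answer: invalid

Derivation:
After 1 (lastChild): th
After 2 (parentNode): td
After 3 (lastChild): th
After 4 (parentNode): td
After 5 (parentNode): td (no-op, stayed)
After 6 (firstChild): form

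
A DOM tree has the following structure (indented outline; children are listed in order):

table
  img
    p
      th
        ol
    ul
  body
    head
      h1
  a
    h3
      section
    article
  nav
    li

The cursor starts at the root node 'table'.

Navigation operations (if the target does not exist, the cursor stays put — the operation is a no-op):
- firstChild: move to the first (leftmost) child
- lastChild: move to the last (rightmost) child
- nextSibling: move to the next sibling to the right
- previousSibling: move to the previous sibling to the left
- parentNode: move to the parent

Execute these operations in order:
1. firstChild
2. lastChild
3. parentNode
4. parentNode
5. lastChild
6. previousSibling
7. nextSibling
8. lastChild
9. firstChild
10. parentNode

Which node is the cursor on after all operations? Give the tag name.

Answer: nav

Derivation:
After 1 (firstChild): img
After 2 (lastChild): ul
After 3 (parentNode): img
After 4 (parentNode): table
After 5 (lastChild): nav
After 6 (previousSibling): a
After 7 (nextSibling): nav
After 8 (lastChild): li
After 9 (firstChild): li (no-op, stayed)
After 10 (parentNode): nav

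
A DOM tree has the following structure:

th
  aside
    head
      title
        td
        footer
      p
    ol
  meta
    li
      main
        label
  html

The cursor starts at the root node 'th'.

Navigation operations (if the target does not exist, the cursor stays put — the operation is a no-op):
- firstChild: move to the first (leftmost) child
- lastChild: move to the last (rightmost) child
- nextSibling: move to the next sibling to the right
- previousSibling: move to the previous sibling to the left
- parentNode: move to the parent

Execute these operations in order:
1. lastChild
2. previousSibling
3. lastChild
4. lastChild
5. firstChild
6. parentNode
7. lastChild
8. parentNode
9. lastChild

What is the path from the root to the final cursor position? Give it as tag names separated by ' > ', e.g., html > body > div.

Answer: th > meta > li > main > label

Derivation:
After 1 (lastChild): html
After 2 (previousSibling): meta
After 3 (lastChild): li
After 4 (lastChild): main
After 5 (firstChild): label
After 6 (parentNode): main
After 7 (lastChild): label
After 8 (parentNode): main
After 9 (lastChild): label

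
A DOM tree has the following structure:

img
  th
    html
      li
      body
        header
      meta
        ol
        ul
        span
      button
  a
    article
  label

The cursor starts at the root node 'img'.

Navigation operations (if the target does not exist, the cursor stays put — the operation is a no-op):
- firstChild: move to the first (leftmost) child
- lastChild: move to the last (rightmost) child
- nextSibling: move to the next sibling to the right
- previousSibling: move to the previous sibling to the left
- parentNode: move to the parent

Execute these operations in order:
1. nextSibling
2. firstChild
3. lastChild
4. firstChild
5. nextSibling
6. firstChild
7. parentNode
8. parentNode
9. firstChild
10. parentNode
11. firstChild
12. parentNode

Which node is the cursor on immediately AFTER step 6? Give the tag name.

Answer: header

Derivation:
After 1 (nextSibling): img (no-op, stayed)
After 2 (firstChild): th
After 3 (lastChild): html
After 4 (firstChild): li
After 5 (nextSibling): body
After 6 (firstChild): header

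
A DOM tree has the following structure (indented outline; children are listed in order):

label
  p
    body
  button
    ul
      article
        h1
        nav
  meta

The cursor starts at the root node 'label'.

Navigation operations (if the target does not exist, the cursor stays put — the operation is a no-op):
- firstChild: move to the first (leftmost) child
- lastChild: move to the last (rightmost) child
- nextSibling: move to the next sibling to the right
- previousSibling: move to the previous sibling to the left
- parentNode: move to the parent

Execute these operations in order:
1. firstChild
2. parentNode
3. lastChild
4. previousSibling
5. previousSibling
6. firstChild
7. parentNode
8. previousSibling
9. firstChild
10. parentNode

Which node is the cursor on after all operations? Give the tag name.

Answer: p

Derivation:
After 1 (firstChild): p
After 2 (parentNode): label
After 3 (lastChild): meta
After 4 (previousSibling): button
After 5 (previousSibling): p
After 6 (firstChild): body
After 7 (parentNode): p
After 8 (previousSibling): p (no-op, stayed)
After 9 (firstChild): body
After 10 (parentNode): p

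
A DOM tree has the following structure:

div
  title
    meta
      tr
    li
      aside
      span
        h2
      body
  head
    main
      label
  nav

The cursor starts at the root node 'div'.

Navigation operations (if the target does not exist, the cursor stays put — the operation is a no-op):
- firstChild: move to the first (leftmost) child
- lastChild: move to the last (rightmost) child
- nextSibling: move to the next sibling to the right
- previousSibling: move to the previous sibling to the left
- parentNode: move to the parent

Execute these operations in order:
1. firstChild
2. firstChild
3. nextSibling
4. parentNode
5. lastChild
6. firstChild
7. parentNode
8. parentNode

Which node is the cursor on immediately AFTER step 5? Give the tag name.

After 1 (firstChild): title
After 2 (firstChild): meta
After 3 (nextSibling): li
After 4 (parentNode): title
After 5 (lastChild): li

Answer: li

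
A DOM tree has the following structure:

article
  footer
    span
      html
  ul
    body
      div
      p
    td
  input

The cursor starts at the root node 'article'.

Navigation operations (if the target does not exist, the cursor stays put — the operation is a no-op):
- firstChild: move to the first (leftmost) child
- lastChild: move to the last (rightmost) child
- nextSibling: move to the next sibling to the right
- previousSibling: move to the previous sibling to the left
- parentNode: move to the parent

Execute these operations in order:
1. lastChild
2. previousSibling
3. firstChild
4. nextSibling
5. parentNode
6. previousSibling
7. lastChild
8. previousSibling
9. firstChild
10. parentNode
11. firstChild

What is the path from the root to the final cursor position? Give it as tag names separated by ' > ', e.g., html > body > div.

Answer: article > footer > span > html

Derivation:
After 1 (lastChild): input
After 2 (previousSibling): ul
After 3 (firstChild): body
After 4 (nextSibling): td
After 5 (parentNode): ul
After 6 (previousSibling): footer
After 7 (lastChild): span
After 8 (previousSibling): span (no-op, stayed)
After 9 (firstChild): html
After 10 (parentNode): span
After 11 (firstChild): html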